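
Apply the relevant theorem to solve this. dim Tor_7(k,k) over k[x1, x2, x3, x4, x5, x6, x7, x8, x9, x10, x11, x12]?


Koszul: C(n,i)=C(12,7)=792


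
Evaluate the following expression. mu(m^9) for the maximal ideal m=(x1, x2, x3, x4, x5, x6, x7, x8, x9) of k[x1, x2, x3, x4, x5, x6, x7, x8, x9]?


Graded Nakayama: mu(m^d) = dim_k (m^d/m^(d+1)) = #degree-9 monomials in 9 vars
C(n+d-1,d)=C(17,9)=24310


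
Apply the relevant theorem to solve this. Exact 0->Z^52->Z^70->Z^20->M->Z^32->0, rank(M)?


Alt sum=0:
(-1)^0*52 + (-1)^1*70 + (-1)^2*20 + (-1)^3*? + (-1)^4*32=0
rank(M)=34


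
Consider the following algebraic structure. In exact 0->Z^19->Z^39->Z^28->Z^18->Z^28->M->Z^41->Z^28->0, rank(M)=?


Alt sum=0:
(-1)^0*19 + (-1)^1*39 + (-1)^2*28 + (-1)^3*18 + (-1)^4*28 + (-1)^5*? + (-1)^6*41 + (-1)^7*28=0
rank(M)=31


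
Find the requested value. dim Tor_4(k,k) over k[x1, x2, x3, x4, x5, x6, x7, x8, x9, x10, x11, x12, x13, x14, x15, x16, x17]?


Koszul: C(n,i)=C(17,4)=2380


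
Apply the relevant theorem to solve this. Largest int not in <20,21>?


gcd(20,21)=1 => F=ab-a-b=20*21-20-21=420-41=379


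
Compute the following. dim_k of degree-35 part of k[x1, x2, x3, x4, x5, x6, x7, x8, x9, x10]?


C(d+n-1,n-1)=C(44,9)=708930508


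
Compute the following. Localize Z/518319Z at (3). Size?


3-primary part: 518319=3^8*79
Size=3^8=6561


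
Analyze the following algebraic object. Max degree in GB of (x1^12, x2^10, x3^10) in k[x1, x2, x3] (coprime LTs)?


Pure powers, coprime LTs => already GB.
Degrees: 12, 10, 10
Max=12


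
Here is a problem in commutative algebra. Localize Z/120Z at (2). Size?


2-primary part: 120=2^3*15
Size=2^3=8


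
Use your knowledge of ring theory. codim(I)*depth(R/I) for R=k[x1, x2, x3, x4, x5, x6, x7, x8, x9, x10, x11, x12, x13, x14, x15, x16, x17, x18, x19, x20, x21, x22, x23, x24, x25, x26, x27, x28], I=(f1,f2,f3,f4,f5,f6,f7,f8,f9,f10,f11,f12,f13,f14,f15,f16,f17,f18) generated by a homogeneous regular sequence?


codim=18, depth=dim(R/I)=28-18=10
Product=18*10=180


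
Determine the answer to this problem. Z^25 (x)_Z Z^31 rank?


rank(M(x)N) = rank(M)*rank(N)
25*31 = 775


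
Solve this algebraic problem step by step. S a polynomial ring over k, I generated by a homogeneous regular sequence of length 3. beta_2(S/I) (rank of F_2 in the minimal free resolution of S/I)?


Regular sequence => Koszul complex is the minimal free resolution.
Syz_1 minimally generated by Koszul relations f_i*e_j - f_j*e_i (i<j): mu(Syz_1) = beta_2 = C(m,2) = m(m-1)/2
m=3
3*2/2 = 3


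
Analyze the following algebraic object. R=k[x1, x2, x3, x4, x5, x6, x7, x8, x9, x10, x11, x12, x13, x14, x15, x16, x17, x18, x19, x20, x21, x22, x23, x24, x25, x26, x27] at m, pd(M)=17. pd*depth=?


pd+depth=27
depth=27-17=10
pd*depth=17*10=170


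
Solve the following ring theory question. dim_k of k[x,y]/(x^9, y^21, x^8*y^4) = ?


k[x,y]/I, I = (x^9, y^21, x^8*y^4)
Rect: 9x21=189. Corner: (9-8)x(21-4)=17.
dim = 189-17 = 172


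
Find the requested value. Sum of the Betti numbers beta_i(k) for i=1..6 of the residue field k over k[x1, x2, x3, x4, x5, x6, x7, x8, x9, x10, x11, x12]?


Koszul resolution: beta_i(k)=C(n,i), n=12
C(12,1)=12, C(12,2)=66, C(12,3)=220, C(12,4)=495, C(12,5)=792, C(12,6)=924
Sum=2509


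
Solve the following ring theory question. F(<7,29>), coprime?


gcd(7,29)=1 => F=ab-a-b=7*29-7-29=203-36=167


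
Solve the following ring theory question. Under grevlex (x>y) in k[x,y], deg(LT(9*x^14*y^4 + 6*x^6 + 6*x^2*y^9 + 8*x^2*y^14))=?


LT: 9*x^14*y^4
deg_x=14, deg_y=4
Total=14+4=18


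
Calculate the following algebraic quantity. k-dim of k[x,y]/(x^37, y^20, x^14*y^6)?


k[x,y]/I, I = (x^37, y^20, x^14*y^6)
Rect: 37x20=740. Corner: (37-14)x(20-6)=322.
dim = 740-322 = 418


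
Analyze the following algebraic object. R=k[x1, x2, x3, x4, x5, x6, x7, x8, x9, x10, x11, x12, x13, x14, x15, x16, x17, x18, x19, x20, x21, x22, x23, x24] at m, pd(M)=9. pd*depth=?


pd+depth=24
depth=24-9=15
pd*depth=9*15=135


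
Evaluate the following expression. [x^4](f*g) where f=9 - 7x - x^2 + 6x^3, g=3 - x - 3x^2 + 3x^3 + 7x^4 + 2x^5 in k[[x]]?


[x^4] = sum a_i*b_j, i+j=4
  9*7=63
  -7*3=-21
  -1*-3=3
  6*-1=-6
Sum=39


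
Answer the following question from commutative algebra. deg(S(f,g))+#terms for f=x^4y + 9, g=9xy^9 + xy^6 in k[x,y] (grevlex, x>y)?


LT(f)=x^4y, LT(g)=9xy^9
lcm(LM)=x^4y^9
S(f,g) (scaled by 9 to clear denominators) = 9y^8*f - x^3*g = -x^4y^6 + 81y^8
2 terms, deg 10.
10+2=12


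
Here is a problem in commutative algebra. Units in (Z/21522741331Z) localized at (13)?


Local ring = Z/62748517Z.
phi(62748517) = 13^6*(13-1) = 57921708


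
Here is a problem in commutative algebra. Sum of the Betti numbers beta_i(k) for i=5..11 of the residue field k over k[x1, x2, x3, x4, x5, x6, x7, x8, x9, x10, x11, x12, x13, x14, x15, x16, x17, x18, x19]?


Koszul resolution: beta_i(k)=C(n,i), n=19
C(19,5)=11628, C(19,6)=27132, C(19,7)=50388, C(19,8)=75582, C(19,9)=92378, C(19,10)=92378, C(19,11)=75582
Sum=425068


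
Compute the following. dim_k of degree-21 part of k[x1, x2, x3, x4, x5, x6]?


C(d+n-1,n-1)=C(26,5)=65780


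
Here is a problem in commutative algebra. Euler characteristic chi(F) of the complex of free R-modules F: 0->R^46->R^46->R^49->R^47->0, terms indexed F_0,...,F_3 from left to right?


chi = sum (-1)^i * rank:
(-1)^0*46=46
(-1)^1*46=-46
(-1)^2*49=49
(-1)^3*47=-47
chi=2


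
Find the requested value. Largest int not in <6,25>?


gcd(6,25)=1 => F=ab-a-b=6*25-6-25=150-31=119


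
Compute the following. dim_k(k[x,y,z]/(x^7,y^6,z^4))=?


Basis: x^iy^jz^k, i<7,j<6,k<4
7*6*4=168


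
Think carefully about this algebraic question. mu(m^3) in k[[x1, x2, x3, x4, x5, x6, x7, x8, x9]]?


C(n+d-1,d)=C(11,3)=165


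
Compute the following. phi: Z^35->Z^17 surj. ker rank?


rank(ker) = 35-17 = 18


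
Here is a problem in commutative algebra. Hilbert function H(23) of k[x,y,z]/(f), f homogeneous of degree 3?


C(25,2)-C(22,2)=300-231=69


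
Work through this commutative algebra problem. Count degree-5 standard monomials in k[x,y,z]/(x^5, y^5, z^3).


Need i<5, j<5, k<3 with i+j+k=5.
For each i, j ranges over max(0,5-i-2)..min(4,5-i):
  i=0: j in [3,4] -> 2
  i=1: j in [2,4] -> 3
  i=2: j in [1,3] -> 3
  i=3: j in [0,2] -> 3
  i=4: j in [0,1] -> 2
H(5) = 2+3+3+3+2 = 13


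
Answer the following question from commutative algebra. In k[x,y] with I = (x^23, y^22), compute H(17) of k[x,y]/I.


k[x,y], I = (x^23, y^22), d = 17
Need i < 23 and d-i < 22.
Range: 0 <= i <= 17.
H(17) = 18


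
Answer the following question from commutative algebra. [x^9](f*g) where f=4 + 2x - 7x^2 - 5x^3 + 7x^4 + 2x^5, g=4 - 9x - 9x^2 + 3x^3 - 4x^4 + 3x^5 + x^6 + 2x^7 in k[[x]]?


[x^9] = sum a_i*b_j, i+j=9
  -7*2=-14
  -5*1=-5
  7*3=21
  2*-4=-8
Sum=-6


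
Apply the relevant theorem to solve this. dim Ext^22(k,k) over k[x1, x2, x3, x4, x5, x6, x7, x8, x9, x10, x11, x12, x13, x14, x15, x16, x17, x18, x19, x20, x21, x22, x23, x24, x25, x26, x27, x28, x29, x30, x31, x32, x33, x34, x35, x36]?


C(n,i)=C(36,22)=3796297200


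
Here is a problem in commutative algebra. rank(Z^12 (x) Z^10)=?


rank(M(x)N) = rank(M)*rank(N)
12*10 = 120


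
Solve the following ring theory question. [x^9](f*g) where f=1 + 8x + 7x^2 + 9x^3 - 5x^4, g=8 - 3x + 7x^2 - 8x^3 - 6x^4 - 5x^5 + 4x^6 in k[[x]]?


[x^9] = sum a_i*b_j, i+j=9
  9*4=36
  -5*-5=25
Sum=61


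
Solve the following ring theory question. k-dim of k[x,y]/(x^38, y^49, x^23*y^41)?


k[x,y]/I, I = (x^38, y^49, x^23*y^41)
Rect: 38x49=1862. Corner: (38-23)x(49-41)=120.
dim = 1862-120 = 1742


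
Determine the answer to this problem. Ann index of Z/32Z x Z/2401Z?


Exponent = lcm of the cyclic orders; pairwise coprime => product.
2^5*7^4=32*2401=76832


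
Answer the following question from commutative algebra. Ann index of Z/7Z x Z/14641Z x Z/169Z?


Exponent = lcm of the cyclic orders; pairwise coprime => product.
7^1*11^4*13^2=7*14641*169=17320303


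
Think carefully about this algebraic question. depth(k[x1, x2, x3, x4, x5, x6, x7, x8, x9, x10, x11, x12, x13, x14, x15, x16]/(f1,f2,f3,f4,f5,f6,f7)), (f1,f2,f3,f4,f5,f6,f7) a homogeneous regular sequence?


depth(R)=16
depth(R/I)=16-7=9


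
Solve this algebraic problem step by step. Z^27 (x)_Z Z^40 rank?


rank(M(x)N) = rank(M)*rank(N)
27*40 = 1080


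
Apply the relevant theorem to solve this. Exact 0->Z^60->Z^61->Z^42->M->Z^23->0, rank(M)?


Alt sum=0:
(-1)^0*60 + (-1)^1*61 + (-1)^2*42 + (-1)^3*? + (-1)^4*23=0
rank(M)=64


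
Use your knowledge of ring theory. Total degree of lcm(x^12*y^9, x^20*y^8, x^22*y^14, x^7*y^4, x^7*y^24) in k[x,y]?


lcm = componentwise max:
x: max(12,20,22,7,7)=22
y: max(9,8,14,4,24)=24
Total=22+24=46


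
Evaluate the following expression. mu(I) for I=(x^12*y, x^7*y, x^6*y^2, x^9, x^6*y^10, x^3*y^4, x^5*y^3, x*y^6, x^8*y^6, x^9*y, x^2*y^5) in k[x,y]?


Remove redundant (divisible by others).
x^6*y^10 redundant.
x^12*y redundant.
x^9*y redundant.
x^8*y^6 redundant.
Min: x^9, x^7*y, x^6*y^2, x^5*y^3, x^3*y^4, x^2*y^5, x*y^6
Count=7


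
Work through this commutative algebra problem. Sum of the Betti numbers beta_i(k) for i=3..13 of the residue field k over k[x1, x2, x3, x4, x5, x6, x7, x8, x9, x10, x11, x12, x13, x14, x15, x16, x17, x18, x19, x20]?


Koszul resolution: beta_i(k)=C(n,i), n=20
C(20,3)=1140, C(20,4)=4845, C(20,5)=15504, C(20,6)=38760, C(20,7)=77520, C(20,8)=125970, C(20,9)=167960, C(20,10)=184756, C(20,11)=167960, C(20,12)=125970, C(20,13)=77520
Sum=987905


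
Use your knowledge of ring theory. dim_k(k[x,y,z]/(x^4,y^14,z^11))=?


Basis: x^iy^jz^k, i<4,j<14,k<11
4*14*11=616


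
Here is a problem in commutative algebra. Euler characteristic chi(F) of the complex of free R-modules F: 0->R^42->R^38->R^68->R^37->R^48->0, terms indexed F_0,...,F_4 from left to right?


chi = sum (-1)^i * rank:
(-1)^0*42=42
(-1)^1*38=-38
(-1)^2*68=68
(-1)^3*37=-37
(-1)^4*48=48
chi=83


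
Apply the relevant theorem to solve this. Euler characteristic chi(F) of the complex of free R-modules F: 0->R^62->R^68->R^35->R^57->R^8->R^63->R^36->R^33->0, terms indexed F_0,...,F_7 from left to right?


chi = sum (-1)^i * rank:
(-1)^0*62=62
(-1)^1*68=-68
(-1)^2*35=35
(-1)^3*57=-57
(-1)^4*8=8
(-1)^5*63=-63
(-1)^6*36=36
(-1)^7*33=-33
chi=-80


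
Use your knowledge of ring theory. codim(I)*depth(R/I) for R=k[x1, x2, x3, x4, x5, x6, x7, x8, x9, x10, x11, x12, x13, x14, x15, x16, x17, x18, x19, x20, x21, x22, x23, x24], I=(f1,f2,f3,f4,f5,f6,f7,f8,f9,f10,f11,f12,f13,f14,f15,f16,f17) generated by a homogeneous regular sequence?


codim=17, depth=dim(R/I)=24-17=7
Product=17*7=119


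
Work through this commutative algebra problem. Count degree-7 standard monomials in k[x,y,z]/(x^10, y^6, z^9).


Need i<10, j<6, k<9 with i+j+k=7.
For each i, j ranges over max(0,7-i-8)..min(5,7-i):
  i=0: j in [0,5] -> 6
  i=1: j in [0,5] -> 6
  i=2: j in [0,5] -> 6
  i=3: j in [0,4] -> 5
  i=4: j in [0,3] -> 4
  i=5: j in [0,2] -> 3
  i=6: j in [0,1] -> 2
  i=7: j in [0,0] -> 1
H(7) = 6+6+6+5+4+3+2+1 = 33


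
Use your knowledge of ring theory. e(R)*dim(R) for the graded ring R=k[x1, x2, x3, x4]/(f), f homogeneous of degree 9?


e(R)=deg(f)=9, dim(R)=4-1=3
e*dim=9*3=27


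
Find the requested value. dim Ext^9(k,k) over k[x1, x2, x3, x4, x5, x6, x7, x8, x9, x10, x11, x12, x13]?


C(n,i)=C(13,9)=715


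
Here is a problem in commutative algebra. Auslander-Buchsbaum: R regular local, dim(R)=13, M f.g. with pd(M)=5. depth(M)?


pd+depth=depth(R)=13
depth=13-5=8


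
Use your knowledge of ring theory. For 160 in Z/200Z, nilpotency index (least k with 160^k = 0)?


160^k mod 200:
k=1: 160
k=2: 0
First zero at k = 2


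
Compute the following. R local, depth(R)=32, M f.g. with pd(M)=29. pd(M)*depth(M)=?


pd+depth=32
depth=32-29=3
pd*depth=29*3=87


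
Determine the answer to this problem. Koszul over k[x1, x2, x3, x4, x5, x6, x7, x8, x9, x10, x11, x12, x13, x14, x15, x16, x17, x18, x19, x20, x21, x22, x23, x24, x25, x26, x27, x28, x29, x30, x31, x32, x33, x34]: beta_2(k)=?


C(n,i)=C(34,2)=561


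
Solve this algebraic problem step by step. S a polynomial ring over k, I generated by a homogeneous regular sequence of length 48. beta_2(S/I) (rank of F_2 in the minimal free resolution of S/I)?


Regular sequence => Koszul complex is the minimal free resolution.
Syz_1 minimally generated by Koszul relations f_i*e_j - f_j*e_i (i<j): mu(Syz_1) = beta_2 = C(m,2) = m(m-1)/2
m=48
48*47/2 = 1128


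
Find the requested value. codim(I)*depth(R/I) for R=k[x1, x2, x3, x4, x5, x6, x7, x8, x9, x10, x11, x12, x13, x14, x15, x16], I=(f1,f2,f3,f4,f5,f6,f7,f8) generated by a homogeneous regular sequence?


codim=8, depth=dim(R/I)=16-8=8
Product=8*8=64


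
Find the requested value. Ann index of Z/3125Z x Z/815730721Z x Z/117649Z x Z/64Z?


Exponent = lcm of the cyclic orders; pairwise coprime => product.
5^5*13^8*7^6*2^6=3125*815730721*117649*64=19193980718985800000


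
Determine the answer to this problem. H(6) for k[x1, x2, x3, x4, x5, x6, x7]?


C(d+n-1,n-1)=C(12,6)=924


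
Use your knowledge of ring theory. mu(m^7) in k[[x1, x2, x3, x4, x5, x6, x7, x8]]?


C(n+d-1,d)=C(14,7)=3432


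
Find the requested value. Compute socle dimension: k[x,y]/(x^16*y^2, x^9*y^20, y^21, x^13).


Socle = ann(m) = span of standard monomials u with x*u, y*u in I (staircase corners).
Redundant generators: x^16*y^2
Minimal generators: x^13, x^9*y^20, y^21
Corners: x^8y^20, x^12y^19
Socle dim=2


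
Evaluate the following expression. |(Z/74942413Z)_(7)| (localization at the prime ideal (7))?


7-primary part: 74942413=7^8*13
Size=7^8=5764801


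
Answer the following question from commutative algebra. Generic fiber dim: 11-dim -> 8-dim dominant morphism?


dim(fiber)=dim(X)-dim(Y)=11-8=3


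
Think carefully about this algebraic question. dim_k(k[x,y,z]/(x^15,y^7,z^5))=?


Basis: x^iy^jz^k, i<15,j<7,k<5
15*7*5=525


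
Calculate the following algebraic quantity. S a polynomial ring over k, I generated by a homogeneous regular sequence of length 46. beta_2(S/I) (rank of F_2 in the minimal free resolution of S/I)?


Regular sequence => Koszul complex is the minimal free resolution.
Syz_1 minimally generated by Koszul relations f_i*e_j - f_j*e_i (i<j): mu(Syz_1) = beta_2 = C(m,2) = m(m-1)/2
m=46
46*45/2 = 1035


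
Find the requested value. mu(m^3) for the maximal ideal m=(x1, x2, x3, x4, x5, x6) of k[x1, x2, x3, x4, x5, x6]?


Graded Nakayama: mu(m^d) = dim_k (m^d/m^(d+1)) = #degree-3 monomials in 6 vars
C(n+d-1,d)=C(8,3)=56


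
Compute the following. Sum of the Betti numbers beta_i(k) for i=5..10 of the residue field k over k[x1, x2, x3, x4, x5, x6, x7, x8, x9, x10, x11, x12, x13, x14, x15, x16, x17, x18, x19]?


Koszul resolution: beta_i(k)=C(n,i), n=19
C(19,5)=11628, C(19,6)=27132, C(19,7)=50388, C(19,8)=75582, C(19,9)=92378, C(19,10)=92378
Sum=349486


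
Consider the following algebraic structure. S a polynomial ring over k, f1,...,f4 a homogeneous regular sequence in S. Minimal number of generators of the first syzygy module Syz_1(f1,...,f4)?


Regular sequence => Koszul complex is the minimal free resolution.
Syz_1 minimally generated by Koszul relations f_i*e_j - f_j*e_i (i<j): mu(Syz_1) = beta_2 = C(m,2) = m(m-1)/2
m=4
4*3/2 = 6


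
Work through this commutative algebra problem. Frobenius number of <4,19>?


gcd(4,19)=1 => F=ab-a-b=4*19-4-19=76-23=53


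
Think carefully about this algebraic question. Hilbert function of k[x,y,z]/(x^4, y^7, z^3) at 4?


Need i<4, j<7, k<3 with i+j+k=4.
For each i, j ranges over max(0,4-i-2)..min(6,4-i):
  i=0: j in [2,4] -> 3
  i=1: j in [1,3] -> 3
  i=2: j in [0,2] -> 3
  i=3: j in [0,1] -> 2
H(4) = 3+3+3+2 = 11


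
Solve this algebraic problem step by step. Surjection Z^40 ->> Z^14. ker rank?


rank(ker) = 40-14 = 26


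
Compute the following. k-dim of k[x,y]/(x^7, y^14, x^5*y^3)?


k[x,y]/I, I = (x^7, y^14, x^5*y^3)
Rect: 7x14=98. Corner: (7-5)x(14-3)=22.
dim = 98-22 = 76


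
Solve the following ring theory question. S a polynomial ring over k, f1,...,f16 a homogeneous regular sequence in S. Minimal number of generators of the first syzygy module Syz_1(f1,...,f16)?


Regular sequence => Koszul complex is the minimal free resolution.
Syz_1 minimally generated by Koszul relations f_i*e_j - f_j*e_i (i<j): mu(Syz_1) = beta_2 = C(m,2) = m(m-1)/2
m=16
16*15/2 = 120


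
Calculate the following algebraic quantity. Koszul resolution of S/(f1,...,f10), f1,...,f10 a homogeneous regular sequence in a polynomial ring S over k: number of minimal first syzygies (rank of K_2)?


Regular sequence => Koszul complex is the minimal free resolution.
Syz_1 minimally generated by Koszul relations f_i*e_j - f_j*e_i (i<j): mu(Syz_1) = beta_2 = C(m,2) = m(m-1)/2
m=10
10*9/2 = 45


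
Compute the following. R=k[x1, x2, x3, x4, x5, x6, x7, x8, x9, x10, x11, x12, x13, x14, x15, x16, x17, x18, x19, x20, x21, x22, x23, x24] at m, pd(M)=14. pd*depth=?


pd+depth=24
depth=24-14=10
pd*depth=14*10=140


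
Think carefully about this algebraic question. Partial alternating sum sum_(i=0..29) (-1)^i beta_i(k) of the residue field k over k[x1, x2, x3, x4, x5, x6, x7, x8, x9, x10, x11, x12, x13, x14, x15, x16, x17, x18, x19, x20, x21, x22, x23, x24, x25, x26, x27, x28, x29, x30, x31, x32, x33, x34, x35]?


Koszul resolution: beta_i(k)=C(n,i), n=35
sum_(i=0..p) (-1)^i C(n,i) = (-1)^p C(n-1,p)
(-1)^29*C(34,29) = (-1)^29*278256 = -278256


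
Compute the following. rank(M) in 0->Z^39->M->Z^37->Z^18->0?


Alt sum=0:
(-1)^0*39 + (-1)^1*? + (-1)^2*37 + (-1)^3*18=0
rank(M)=58


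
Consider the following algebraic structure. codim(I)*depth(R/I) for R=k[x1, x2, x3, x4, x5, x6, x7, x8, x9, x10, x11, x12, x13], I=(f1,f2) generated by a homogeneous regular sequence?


codim=2, depth=dim(R/I)=13-2=11
Product=2*11=22


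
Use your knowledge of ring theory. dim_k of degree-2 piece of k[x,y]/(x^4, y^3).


k[x,y], I = (x^4, y^3), d = 2
Need i < 4 and d-i < 3.
Range: 0 <= i <= 2.
H(2) = 3


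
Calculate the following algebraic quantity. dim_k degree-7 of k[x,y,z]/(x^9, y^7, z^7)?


Need i<9, j<7, k<7 with i+j+k=7.
For each i, j ranges over max(0,7-i-6)..min(6,7-i):
  i=0: j in [1,6] -> 6
  i=1: j in [0,6] -> 7
  i=2: j in [0,5] -> 6
  i=3: j in [0,4] -> 5
  i=4: j in [0,3] -> 4
  i=5: j in [0,2] -> 3
  i=6: j in [0,1] -> 2
  i=7: j in [0,0] -> 1
H(7) = 6+7+6+5+4+3+2+1 = 34


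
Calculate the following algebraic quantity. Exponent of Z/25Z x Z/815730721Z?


Exponent = lcm of the cyclic orders; pairwise coprime => product.
5^2*13^8=25*815730721=20393268025


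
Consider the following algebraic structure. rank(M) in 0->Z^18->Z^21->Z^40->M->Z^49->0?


Alt sum=0:
(-1)^0*18 + (-1)^1*21 + (-1)^2*40 + (-1)^3*? + (-1)^4*49=0
rank(M)=86


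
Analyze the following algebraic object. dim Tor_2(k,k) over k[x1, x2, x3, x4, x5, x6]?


Koszul: C(n,i)=C(6,2)=15


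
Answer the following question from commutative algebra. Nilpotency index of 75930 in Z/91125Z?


75930^k mod 91125:
k=1: 75930
k=2: 68400
k=3: 33750
k=4: 20250
k=5: 30375
k=6: 0
First zero at k = 6


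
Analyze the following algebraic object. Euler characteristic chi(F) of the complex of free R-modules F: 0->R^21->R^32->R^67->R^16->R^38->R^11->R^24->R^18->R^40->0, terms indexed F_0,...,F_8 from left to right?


chi = sum (-1)^i * rank:
(-1)^0*21=21
(-1)^1*32=-32
(-1)^2*67=67
(-1)^3*16=-16
(-1)^4*38=38
(-1)^5*11=-11
(-1)^6*24=24
(-1)^7*18=-18
(-1)^8*40=40
chi=113


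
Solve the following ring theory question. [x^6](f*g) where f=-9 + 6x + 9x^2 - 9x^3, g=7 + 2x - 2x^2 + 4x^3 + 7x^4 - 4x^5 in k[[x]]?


[x^6] = sum a_i*b_j, i+j=6
  6*-4=-24
  9*7=63
  -9*4=-36
Sum=3


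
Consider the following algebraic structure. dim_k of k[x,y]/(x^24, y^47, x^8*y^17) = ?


k[x,y]/I, I = (x^24, y^47, x^8*y^17)
Rect: 24x47=1128. Corner: (24-8)x(47-17)=480.
dim = 1128-480 = 648


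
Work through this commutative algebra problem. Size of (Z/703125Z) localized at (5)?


5-primary part: 703125=5^7*9
Size=5^7=78125


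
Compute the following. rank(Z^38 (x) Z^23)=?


rank(M(x)N) = rank(M)*rank(N)
38*23 = 874


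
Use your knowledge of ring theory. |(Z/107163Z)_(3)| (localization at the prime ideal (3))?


3-primary part: 107163=3^7*49
Size=3^7=2187


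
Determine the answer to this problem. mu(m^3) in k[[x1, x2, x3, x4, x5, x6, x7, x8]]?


C(n+d-1,d)=C(10,3)=120


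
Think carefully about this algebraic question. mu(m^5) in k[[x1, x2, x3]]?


C(n+d-1,d)=C(7,5)=21


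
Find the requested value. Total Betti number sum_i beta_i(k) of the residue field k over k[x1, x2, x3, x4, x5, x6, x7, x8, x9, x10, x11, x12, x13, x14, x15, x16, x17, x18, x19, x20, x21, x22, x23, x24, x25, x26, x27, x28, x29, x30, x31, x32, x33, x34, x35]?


Koszul resolution: beta_i(k)=C(n,i), n=35
sum_i C(35,i) = 2^35 = 34359738368


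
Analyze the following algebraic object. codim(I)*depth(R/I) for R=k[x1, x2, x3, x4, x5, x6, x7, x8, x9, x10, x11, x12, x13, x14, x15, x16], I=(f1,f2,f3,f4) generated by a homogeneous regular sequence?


codim=4, depth=dim(R/I)=16-4=12
Product=4*12=48


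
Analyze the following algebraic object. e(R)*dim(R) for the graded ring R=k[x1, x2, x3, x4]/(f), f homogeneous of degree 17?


e(R)=deg(f)=17, dim(R)=4-1=3
e*dim=17*3=51


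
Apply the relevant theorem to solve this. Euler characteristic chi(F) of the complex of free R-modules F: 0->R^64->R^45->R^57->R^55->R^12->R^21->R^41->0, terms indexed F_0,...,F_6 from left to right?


chi = sum (-1)^i * rank:
(-1)^0*64=64
(-1)^1*45=-45
(-1)^2*57=57
(-1)^3*55=-55
(-1)^4*12=12
(-1)^5*21=-21
(-1)^6*41=41
chi=53


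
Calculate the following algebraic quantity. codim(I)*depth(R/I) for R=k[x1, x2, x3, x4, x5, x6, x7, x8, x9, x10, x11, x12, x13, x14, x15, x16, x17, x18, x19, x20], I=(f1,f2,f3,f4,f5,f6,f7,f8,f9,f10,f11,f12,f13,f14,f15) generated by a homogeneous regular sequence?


codim=15, depth=dim(R/I)=20-15=5
Product=15*5=75


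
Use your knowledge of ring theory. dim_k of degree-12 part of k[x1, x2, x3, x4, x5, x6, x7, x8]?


C(d+n-1,n-1)=C(19,7)=50388


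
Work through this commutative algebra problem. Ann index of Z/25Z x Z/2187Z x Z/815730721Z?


Exponent = lcm of the cyclic orders; pairwise coprime => product.
5^2*3^7*13^8=25*2187*815730721=44600077170675


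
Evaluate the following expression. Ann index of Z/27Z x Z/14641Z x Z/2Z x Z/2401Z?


Exponent = lcm of the cyclic orders; pairwise coprime => product.
3^3*11^4*2^1*7^4=27*14641*2*2401=1898264214


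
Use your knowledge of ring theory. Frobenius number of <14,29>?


gcd(14,29)=1 => F=ab-a-b=14*29-14-29=406-43=363


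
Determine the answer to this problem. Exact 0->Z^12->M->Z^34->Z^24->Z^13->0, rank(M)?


Alt sum=0:
(-1)^0*12 + (-1)^1*? + (-1)^2*34 + (-1)^3*24 + (-1)^4*13=0
rank(M)=35


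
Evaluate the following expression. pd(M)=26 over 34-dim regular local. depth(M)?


pd+depth=depth(R)=34
depth=34-26=8


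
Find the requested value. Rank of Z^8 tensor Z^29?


rank(M(x)N) = rank(M)*rank(N)
8*29 = 232


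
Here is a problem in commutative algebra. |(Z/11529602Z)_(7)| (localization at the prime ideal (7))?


7-primary part: 11529602=7^8*2
Size=7^8=5764801


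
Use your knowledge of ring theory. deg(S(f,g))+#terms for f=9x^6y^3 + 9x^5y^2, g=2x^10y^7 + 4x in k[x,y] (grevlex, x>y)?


LT(f)=9x^6y^3, LT(g)=2x^10y^7
lcm(LM)=x^10y^7
S(f,g) (scaled by 18 to clear denominators) = 2x^4y^4*f - 9*g = 18x^9y^6 - 36x
2 terms, deg 15.
15+2=17


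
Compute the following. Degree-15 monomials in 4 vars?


C(d+n-1,n-1)=C(18,3)=816


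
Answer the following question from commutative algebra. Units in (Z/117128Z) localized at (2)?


Local ring = Z/8Z.
phi(8) = 2^2*(2-1) = 4


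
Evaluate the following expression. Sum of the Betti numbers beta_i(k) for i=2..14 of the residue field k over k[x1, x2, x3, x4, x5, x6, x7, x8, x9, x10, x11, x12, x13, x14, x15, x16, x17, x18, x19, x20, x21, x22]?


Koszul resolution: beta_i(k)=C(n,i), n=22
C(22,2)=231, C(22,3)=1540, C(22,4)=7315, C(22,5)=26334, C(22,6)=74613, C(22,7)=170544, C(22,8)=319770, C(22,9)=497420, C(22,10)=646646, C(22,11)=705432, C(22,12)=646646, C(22,13)=497420, C(22,14)=319770
Sum=3913681


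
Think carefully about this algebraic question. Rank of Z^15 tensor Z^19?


rank(M(x)N) = rank(M)*rank(N)
15*19 = 285


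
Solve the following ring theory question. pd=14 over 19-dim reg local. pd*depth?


pd+depth=19
depth=19-14=5
pd*depth=14*5=70


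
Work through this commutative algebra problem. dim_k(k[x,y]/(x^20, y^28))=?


Basis: x^i*y^j, i<20, j<28
20*28=560


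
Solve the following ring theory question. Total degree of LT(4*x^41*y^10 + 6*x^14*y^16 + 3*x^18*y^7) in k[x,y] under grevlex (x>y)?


LT: 4*x^41*y^10
deg_x=41, deg_y=10
Total=41+10=51


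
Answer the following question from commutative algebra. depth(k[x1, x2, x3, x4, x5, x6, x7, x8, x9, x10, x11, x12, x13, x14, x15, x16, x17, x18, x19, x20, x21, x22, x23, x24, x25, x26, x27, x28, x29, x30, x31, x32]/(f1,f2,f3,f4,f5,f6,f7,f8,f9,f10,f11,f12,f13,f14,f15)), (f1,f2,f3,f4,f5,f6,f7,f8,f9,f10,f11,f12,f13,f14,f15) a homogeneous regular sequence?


depth(R)=32
depth(R/I)=32-15=17


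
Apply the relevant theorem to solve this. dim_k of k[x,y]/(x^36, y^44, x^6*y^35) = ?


k[x,y]/I, I = (x^36, y^44, x^6*y^35)
Rect: 36x44=1584. Corner: (36-6)x(44-35)=270.
dim = 1584-270 = 1314


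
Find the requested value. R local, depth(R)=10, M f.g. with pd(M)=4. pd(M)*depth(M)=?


pd+depth=10
depth=10-4=6
pd*depth=4*6=24


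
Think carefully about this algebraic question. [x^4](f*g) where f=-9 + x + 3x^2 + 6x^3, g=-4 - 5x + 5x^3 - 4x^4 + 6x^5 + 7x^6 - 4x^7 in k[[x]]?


[x^4] = sum a_i*b_j, i+j=4
  -9*-4=36
  1*5=5
  6*-5=-30
Sum=11


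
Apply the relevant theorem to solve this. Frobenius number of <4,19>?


gcd(4,19)=1 => F=ab-a-b=4*19-4-19=76-23=53


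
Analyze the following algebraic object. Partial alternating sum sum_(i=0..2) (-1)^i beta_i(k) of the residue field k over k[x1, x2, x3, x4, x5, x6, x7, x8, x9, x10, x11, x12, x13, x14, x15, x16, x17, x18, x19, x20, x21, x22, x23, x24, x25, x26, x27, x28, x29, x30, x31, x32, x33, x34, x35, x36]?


Koszul resolution: beta_i(k)=C(n,i), n=36
sum_(i=0..p) (-1)^i C(n,i) = (-1)^p C(n-1,p)
(-1)^2*C(35,2) = (-1)^2*595 = 595


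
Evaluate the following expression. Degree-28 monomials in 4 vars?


C(d+n-1,n-1)=C(31,3)=4495


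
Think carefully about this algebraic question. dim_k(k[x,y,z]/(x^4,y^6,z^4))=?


Basis: x^iy^jz^k, i<4,j<6,k<4
4*6*4=96


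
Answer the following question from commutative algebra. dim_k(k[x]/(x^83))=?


Basis: 1,x,...,x^82
dim=83


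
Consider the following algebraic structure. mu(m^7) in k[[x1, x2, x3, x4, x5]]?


C(n+d-1,d)=C(11,7)=330


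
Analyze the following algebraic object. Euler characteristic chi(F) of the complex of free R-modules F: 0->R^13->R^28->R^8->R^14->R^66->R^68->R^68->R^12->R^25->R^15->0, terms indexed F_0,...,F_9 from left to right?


chi = sum (-1)^i * rank:
(-1)^0*13=13
(-1)^1*28=-28
(-1)^2*8=8
(-1)^3*14=-14
(-1)^4*66=66
(-1)^5*68=-68
(-1)^6*68=68
(-1)^7*12=-12
(-1)^8*25=25
(-1)^9*15=-15
chi=43


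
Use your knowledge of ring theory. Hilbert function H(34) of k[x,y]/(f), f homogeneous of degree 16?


H(t)=d for t>=d-1.
d=16, t=34
H(34)=16


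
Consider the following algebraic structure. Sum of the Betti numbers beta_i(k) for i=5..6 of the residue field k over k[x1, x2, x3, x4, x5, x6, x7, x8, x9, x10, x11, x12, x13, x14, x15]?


Koszul resolution: beta_i(k)=C(n,i), n=15
C(15,5)=3003, C(15,6)=5005
Sum=8008


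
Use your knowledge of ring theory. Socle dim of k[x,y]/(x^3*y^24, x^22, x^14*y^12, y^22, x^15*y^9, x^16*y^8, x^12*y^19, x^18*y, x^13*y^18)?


Socle = ann(m) = span of standard monomials u with x*u, y*u in I (staircase corners).
Redundant generators: x^3*y^24
Minimal generators: x^22, x^18*y, x^16*y^8, x^15*y^9, x^14*y^12, x^13*y^18, x^12*y^19, y^22
Corners: x^11y^21, x^12y^18, x^13y^17, x^14y^11, x^15y^8, x^17y^7, x^21
Socle dim=7


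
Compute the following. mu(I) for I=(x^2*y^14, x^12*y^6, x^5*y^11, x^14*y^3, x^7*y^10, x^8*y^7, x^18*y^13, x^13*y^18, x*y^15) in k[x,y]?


Remove redundant (divisible by others).
x^18*y^13 redundant.
x^13*y^18 redundant.
Min: x^14*y^3, x^12*y^6, x^8*y^7, x^7*y^10, x^5*y^11, x^2*y^14, x*y^15
Count=7


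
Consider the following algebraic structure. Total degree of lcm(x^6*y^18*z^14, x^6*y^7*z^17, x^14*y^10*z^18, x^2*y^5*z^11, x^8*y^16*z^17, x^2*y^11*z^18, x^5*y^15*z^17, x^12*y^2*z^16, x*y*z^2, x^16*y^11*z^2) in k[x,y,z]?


lcm = componentwise max:
x: max(6,6,14,2,8,2,5,12,1,16)=16
y: max(18,7,10,5,16,11,15,2,1,11)=18
z: max(14,17,18,11,17,18,17,16,2,2)=18
Total=16+18+18=52


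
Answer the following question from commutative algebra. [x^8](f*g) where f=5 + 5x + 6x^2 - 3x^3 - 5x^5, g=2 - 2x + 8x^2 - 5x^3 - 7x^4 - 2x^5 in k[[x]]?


[x^8] = sum a_i*b_j, i+j=8
  -3*-2=6
  -5*-5=25
Sum=31


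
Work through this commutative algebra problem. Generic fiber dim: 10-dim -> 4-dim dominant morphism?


dim(fiber)=dim(X)-dim(Y)=10-4=6


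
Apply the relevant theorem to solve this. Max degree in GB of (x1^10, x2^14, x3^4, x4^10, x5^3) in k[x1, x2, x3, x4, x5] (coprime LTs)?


Pure powers, coprime LTs => already GB.
Degrees: 10, 14, 4, 10, 3
Max=14


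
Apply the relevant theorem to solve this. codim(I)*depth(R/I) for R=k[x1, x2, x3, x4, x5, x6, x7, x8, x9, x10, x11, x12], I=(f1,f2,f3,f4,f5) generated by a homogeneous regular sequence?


codim=5, depth=dim(R/I)=12-5=7
Product=5*7=35


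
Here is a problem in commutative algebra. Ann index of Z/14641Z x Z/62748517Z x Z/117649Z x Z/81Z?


Exponent = lcm of the cyclic orders; pairwise coprime => product.
11^4*13^7*7^6*3^4=14641*62748517*117649*81=8754824926246291893


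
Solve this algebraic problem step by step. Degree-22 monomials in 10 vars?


C(d+n-1,n-1)=C(31,9)=20160075


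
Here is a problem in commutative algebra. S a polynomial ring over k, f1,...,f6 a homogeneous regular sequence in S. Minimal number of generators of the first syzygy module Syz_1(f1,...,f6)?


Regular sequence => Koszul complex is the minimal free resolution.
Syz_1 minimally generated by Koszul relations f_i*e_j - f_j*e_i (i<j): mu(Syz_1) = beta_2 = C(m,2) = m(m-1)/2
m=6
6*5/2 = 15


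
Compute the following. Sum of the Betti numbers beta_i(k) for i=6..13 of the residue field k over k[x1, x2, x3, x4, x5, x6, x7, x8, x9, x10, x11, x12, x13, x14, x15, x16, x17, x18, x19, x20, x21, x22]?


Koszul resolution: beta_i(k)=C(n,i), n=22
C(22,6)=74613, C(22,7)=170544, C(22,8)=319770, C(22,9)=497420, C(22,10)=646646, C(22,11)=705432, C(22,12)=646646, C(22,13)=497420
Sum=3558491


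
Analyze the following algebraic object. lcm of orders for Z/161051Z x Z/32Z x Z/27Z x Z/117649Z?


Exponent = lcm of the cyclic orders; pairwise coprime => product.
11^5*2^5*3^3*7^6=161051*32*27*117649=16370630581536


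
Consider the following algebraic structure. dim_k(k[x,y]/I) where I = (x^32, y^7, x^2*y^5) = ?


k[x,y]/I, I = (x^32, y^7, x^2*y^5)
Rect: 32x7=224. Corner: (32-2)x(7-5)=60.
dim = 224-60 = 164


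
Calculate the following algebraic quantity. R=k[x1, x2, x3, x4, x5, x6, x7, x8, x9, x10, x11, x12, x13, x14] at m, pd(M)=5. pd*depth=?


pd+depth=14
depth=14-5=9
pd*depth=5*9=45


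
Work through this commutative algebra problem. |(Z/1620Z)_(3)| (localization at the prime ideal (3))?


3-primary part: 1620=3^4*20
Size=3^4=81


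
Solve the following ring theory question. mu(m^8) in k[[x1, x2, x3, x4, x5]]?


C(n+d-1,d)=C(12,8)=495


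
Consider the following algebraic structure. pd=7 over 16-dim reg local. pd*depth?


pd+depth=16
depth=16-7=9
pd*depth=7*9=63


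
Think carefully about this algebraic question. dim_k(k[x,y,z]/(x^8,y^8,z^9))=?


Basis: x^iy^jz^k, i<8,j<8,k<9
8*8*9=576


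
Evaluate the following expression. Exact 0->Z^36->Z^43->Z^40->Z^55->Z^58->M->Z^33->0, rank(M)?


Alt sum=0:
(-1)^0*36 + (-1)^1*43 + (-1)^2*40 + (-1)^3*55 + (-1)^4*58 + (-1)^5*? + (-1)^6*33=0
rank(M)=69


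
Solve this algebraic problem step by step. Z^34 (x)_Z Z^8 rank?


rank(M(x)N) = rank(M)*rank(N)
34*8 = 272


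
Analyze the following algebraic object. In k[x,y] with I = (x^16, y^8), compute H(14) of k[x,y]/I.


k[x,y], I = (x^16, y^8), d = 14
Need i < 16 and d-i < 8.
Range: 7 <= i <= 14.
H(14) = 8


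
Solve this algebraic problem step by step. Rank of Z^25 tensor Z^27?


rank(M(x)N) = rank(M)*rank(N)
25*27 = 675


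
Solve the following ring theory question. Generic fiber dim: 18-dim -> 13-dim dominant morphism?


dim(fiber)=dim(X)-dim(Y)=18-13=5


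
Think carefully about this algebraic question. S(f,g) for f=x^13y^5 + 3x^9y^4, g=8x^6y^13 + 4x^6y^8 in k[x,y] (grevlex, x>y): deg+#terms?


LT(f)=x^13y^5, LT(g)=8x^6y^13
lcm(LM)=x^13y^13
S(f,g) (scaled by 8 to clear denominators) = 8y^8*f - x^7*g = -4x^13y^8 + 24x^9y^12
2 terms, deg 21.
21+2=23


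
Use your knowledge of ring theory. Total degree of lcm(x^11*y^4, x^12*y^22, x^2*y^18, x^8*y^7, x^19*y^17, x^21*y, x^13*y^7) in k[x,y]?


lcm = componentwise max:
x: max(11,12,2,8,19,21,13)=21
y: max(4,22,18,7,17,1,7)=22
Total=21+22=43


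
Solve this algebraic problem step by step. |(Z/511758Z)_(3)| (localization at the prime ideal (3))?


3-primary part: 511758=3^9*26
Size=3^9=19683


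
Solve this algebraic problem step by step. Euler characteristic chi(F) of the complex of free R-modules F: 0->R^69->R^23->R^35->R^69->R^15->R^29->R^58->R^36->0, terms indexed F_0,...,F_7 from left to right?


chi = sum (-1)^i * rank:
(-1)^0*69=69
(-1)^1*23=-23
(-1)^2*35=35
(-1)^3*69=-69
(-1)^4*15=15
(-1)^5*29=-29
(-1)^6*58=58
(-1)^7*36=-36
chi=20


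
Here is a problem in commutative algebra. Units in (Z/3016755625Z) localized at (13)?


Local ring = Z/4826809Z.
phi(4826809) = 13^5*(13-1) = 4455516


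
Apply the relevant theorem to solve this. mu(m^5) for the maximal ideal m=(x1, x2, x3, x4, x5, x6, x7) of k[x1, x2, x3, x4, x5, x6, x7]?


Graded Nakayama: mu(m^d) = dim_k (m^d/m^(d+1)) = #degree-5 monomials in 7 vars
C(n+d-1,d)=C(11,5)=462


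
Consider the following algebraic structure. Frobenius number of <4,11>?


gcd(4,11)=1 => F=ab-a-b=4*11-4-11=44-15=29


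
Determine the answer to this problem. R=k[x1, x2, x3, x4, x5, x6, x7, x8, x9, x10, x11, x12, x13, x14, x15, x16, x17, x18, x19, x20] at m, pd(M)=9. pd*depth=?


pd+depth=20
depth=20-9=11
pd*depth=9*11=99


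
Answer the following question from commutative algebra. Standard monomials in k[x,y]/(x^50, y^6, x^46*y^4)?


k[x,y]/I, I = (x^50, y^6, x^46*y^4)
Rect: 50x6=300. Corner: (50-46)x(6-4)=8.
dim = 300-8 = 292


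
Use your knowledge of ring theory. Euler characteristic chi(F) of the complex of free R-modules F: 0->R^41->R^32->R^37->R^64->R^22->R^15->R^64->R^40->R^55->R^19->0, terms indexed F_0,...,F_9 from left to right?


chi = sum (-1)^i * rank:
(-1)^0*41=41
(-1)^1*32=-32
(-1)^2*37=37
(-1)^3*64=-64
(-1)^4*22=22
(-1)^5*15=-15
(-1)^6*64=64
(-1)^7*40=-40
(-1)^8*55=55
(-1)^9*19=-19
chi=49


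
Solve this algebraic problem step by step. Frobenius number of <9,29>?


gcd(9,29)=1 => F=ab-a-b=9*29-9-29=261-38=223


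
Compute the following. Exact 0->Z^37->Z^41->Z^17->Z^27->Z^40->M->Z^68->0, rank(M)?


Alt sum=0:
(-1)^0*37 + (-1)^1*41 + (-1)^2*17 + (-1)^3*27 + (-1)^4*40 + (-1)^5*? + (-1)^6*68=0
rank(M)=94


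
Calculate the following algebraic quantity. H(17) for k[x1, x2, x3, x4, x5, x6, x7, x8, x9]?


C(d+n-1,n-1)=C(25,8)=1081575


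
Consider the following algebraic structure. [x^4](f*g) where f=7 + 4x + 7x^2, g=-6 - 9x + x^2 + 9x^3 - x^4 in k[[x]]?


[x^4] = sum a_i*b_j, i+j=4
  7*-1=-7
  4*9=36
  7*1=7
Sum=36


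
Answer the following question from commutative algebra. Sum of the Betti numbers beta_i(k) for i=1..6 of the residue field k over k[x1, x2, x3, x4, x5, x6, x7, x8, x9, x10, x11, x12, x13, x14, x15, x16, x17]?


Koszul resolution: beta_i(k)=C(n,i), n=17
C(17,1)=17, C(17,2)=136, C(17,3)=680, C(17,4)=2380, C(17,5)=6188, C(17,6)=12376
Sum=21777


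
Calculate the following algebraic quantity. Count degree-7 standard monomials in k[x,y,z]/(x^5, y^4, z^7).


Need i<5, j<4, k<7 with i+j+k=7.
For each i, j ranges over max(0,7-i-6)..min(3,7-i):
  i=0: j in [1,3] -> 3
  i=1: j in [0,3] -> 4
  i=2: j in [0,3] -> 4
  i=3: j in [0,3] -> 4
  i=4: j in [0,3] -> 4
H(7) = 3+4+4+4+4 = 19


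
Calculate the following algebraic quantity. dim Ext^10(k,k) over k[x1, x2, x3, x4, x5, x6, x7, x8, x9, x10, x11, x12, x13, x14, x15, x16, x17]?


C(n,i)=C(17,10)=19448


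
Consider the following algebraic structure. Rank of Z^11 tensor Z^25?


rank(M(x)N) = rank(M)*rank(N)
11*25 = 275


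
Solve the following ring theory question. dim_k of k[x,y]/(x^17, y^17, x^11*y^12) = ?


k[x,y]/I, I = (x^17, y^17, x^11*y^12)
Rect: 17x17=289. Corner: (17-11)x(17-12)=30.
dim = 289-30 = 259


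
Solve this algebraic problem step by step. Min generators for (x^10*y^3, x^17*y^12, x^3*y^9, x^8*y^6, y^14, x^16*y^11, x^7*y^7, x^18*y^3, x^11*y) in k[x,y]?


Remove redundant (divisible by others).
x^17*y^12 redundant.
x^16*y^11 redundant.
x^18*y^3 redundant.
Min: x^11*y, x^10*y^3, x^8*y^6, x^7*y^7, x^3*y^9, y^14
Count=6


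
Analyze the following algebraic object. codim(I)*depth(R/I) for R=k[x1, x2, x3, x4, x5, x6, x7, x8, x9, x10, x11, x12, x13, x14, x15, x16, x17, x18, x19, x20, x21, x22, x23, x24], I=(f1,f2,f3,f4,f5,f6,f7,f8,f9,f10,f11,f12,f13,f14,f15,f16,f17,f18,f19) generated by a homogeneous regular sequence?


codim=19, depth=dim(R/I)=24-19=5
Product=19*5=95


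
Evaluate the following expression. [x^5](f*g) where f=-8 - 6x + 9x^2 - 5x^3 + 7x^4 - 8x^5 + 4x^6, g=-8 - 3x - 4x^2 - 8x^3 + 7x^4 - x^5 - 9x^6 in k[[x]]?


[x^5] = sum a_i*b_j, i+j=5
  -8*-1=8
  -6*7=-42
  9*-8=-72
  -5*-4=20
  7*-3=-21
  -8*-8=64
Sum=-43


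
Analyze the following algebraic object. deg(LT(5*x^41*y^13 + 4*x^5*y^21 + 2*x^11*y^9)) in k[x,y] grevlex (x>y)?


LT: 5*x^41*y^13
deg_x=41, deg_y=13
Total=41+13=54


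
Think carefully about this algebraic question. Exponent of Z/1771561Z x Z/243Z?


Exponent = lcm of the cyclic orders; pairwise coprime => product.
11^6*3^5=1771561*243=430489323


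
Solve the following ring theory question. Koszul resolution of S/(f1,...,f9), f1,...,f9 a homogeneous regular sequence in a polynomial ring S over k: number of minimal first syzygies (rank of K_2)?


Regular sequence => Koszul complex is the minimal free resolution.
Syz_1 minimally generated by Koszul relations f_i*e_j - f_j*e_i (i<j): mu(Syz_1) = beta_2 = C(m,2) = m(m-1)/2
m=9
9*8/2 = 36


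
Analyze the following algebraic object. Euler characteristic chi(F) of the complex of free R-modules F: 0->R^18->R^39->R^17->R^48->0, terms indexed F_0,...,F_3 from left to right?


chi = sum (-1)^i * rank:
(-1)^0*18=18
(-1)^1*39=-39
(-1)^2*17=17
(-1)^3*48=-48
chi=-52


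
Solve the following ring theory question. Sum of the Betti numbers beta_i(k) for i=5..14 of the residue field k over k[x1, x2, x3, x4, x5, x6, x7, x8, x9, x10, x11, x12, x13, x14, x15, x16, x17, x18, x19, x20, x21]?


Koszul resolution: beta_i(k)=C(n,i), n=21
C(21,5)=20349, C(21,6)=54264, C(21,7)=116280, C(21,8)=203490, C(21,9)=293930, C(21,10)=352716, C(21,11)=352716, C(21,12)=293930, C(21,13)=203490, C(21,14)=116280
Sum=2007445
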